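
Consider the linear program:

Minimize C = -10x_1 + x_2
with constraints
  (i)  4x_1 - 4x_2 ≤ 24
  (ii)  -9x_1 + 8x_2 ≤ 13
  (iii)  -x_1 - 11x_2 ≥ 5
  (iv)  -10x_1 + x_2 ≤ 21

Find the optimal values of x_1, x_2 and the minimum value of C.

x_1 = 61/12, x_2 = -11/12, minimum C = -207/4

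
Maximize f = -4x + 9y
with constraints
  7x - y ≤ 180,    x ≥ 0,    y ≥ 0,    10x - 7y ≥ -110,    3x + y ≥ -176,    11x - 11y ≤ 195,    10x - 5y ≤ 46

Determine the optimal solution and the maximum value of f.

Vertices and f = -4x + 9y:
  (1370/39, 2570/39) → f = 17650/39
  (854/25, 1478/25) → f = 9886/25
  (0, 0) → f = 0
  (0, 110/7) → f = 990/7
  (23/5, 0) → f = -92/5

x = 1370/39, y = 2570/39, maximum f = 17650/39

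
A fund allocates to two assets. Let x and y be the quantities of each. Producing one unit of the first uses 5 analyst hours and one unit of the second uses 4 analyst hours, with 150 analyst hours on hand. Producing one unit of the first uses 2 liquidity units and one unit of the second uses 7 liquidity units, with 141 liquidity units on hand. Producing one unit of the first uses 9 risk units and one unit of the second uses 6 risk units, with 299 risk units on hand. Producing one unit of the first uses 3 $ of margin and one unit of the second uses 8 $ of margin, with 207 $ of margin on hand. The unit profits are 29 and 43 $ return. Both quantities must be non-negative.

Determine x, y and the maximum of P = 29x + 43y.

x = 18, y = 15, maximum P = 1167

Feasible corners and P = 29x + 43y:
  (0, 0) → P = 0
  (0, 141/7) → P = 6063/7
  (30, 0) → P = 870
  (18, 15) → P = 1167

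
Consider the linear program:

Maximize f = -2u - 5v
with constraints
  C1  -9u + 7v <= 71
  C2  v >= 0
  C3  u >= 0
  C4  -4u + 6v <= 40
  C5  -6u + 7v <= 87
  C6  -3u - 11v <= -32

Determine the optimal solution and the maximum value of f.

Extreme points and f = -2u - 5v:
  (32/3, 0) → f = -64/3
  (0, 20/3) → f = -100/3
  (0, 32/11) → f = -160/11
The feasible region is unbounded (it extends along (3, 2), (1, 0)), but f strictly decreases along every unbounded feasible direction, so there is no improving ray and the maximum is attained at a vertex.

At the optimal vertex, u = 0 and -3u - 11v = -32.
Solving simultaneously gives u = 0, v = 32/11.

u = 0, v = 32/11, maximum f = -160/11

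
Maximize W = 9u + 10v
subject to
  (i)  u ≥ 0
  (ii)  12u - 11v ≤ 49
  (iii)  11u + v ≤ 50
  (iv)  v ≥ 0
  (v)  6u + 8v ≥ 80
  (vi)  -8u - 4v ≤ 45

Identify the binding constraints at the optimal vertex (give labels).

Corner points and W = 9u + 10v:
  (0, 50) → W = 500
  (0, 10) → W = 100
  (160/41, 290/41) → W = 4340/41

The maximum is at (0, 50). Substituting into each constraint, equality holds for (i) and (iii); the remaining constraints have slack.

(i) and (iii)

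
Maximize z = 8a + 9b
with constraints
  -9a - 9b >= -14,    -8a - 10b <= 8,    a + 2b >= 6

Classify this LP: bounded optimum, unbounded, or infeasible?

unbounded

From the feasible point (-26/9, 40/9), moving in the direction (-9, 9) keeps every constraint satisfied while z increases without bound.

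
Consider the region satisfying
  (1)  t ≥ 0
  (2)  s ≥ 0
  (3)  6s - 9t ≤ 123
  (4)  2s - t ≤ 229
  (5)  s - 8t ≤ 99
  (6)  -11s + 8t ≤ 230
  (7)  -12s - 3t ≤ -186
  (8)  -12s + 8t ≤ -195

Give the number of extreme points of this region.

Intersecting each pair of boundary lines and keeping only the points that satisfy every inequality leaves:
  (41/2, 0)
  (65/4, 0)
  (323/2, 94)
  (1637/4, 1179/2)

4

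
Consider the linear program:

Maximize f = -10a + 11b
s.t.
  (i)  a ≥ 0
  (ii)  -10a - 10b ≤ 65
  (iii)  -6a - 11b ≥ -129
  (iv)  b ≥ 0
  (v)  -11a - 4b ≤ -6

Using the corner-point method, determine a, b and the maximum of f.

a = 0, b = 129/11, maximum f = 129

Extreme points and f = -10a + 11b:
  (0, 129/11) → f = 129
  (0, 3/2) → f = 33/2
  (43/2, 0) → f = -215
  (6/11, 0) → f = -60/11

The binding constraints are a = 0 and -6a - 11b = -129.
Solving simultaneously gives a = 0, b = 129/11.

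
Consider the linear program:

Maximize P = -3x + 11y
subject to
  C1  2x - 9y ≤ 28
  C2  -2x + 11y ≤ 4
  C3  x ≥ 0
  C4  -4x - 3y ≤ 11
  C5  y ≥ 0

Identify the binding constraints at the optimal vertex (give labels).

C2 and C3

Corner points and P = -3x + 11y:
  (86, 16) → P = -82
  (14, 0) → P = -42
  (0, 4/11) → P = 4
  (0, 0) → P = 0

The maximum is at (0, 4/11). Substituting into each constraint, equality holds for C2 and C3; the remaining constraints have slack.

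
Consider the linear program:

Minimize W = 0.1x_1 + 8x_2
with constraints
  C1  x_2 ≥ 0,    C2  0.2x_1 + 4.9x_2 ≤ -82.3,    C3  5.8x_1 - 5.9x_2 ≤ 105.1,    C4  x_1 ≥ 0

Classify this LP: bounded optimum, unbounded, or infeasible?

infeasible

The boundaries x_2 = 0 and 0.2x_1 + 4.9x_2 = -82.3 meet at (-411.5, 0), but that point violates x_1 ≥ 0. Every candidate vertex is excluded by some other constraint, so the feasible region is empty.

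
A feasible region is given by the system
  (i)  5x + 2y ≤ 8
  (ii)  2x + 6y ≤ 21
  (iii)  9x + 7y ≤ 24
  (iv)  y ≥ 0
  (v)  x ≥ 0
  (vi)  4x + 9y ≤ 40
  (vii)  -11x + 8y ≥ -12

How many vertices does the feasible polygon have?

5

Of the 21 pairwise boundary intersections, those satisfying every inequality are:
  (8/17, 48/17)
  (44/31, 14/31)
  (0, 24/7)
  (0, 0)
  (12/11, 0)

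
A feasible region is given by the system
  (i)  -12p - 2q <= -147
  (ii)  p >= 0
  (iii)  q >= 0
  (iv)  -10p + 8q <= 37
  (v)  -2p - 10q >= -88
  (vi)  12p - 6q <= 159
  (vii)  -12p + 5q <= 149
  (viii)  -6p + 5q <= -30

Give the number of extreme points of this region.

The feasible vertices (each the meet of two boundaries and inside every other half-plane) are:
  (49/4, 0)
  (647/58, 381/58)
  (53/4, 0)
  (353/22, 123/22)

4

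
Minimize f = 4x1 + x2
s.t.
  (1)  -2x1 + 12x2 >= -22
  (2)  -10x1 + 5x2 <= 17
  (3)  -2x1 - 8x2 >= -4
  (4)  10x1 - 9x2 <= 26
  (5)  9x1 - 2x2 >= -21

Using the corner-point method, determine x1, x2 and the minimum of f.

x1 = -37/13, x2 = -30/13, minimum f = -178/13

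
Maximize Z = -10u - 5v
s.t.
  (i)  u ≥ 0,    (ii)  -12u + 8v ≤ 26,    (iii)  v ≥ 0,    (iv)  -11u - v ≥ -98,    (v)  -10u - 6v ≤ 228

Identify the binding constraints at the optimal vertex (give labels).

(i) and (iii)

Vertices and Z = -10u - 5v:
  (0, 13/4) → Z = -65/4
  (0, 0) → Z = 0
  (379/50, 731/50) → Z = -1489/10
  (98/11, 0) → Z = -980/11

The maximum is at (0, 0). Substituting into each constraint, equality holds for (i) and (iii); the remaining constraints have slack.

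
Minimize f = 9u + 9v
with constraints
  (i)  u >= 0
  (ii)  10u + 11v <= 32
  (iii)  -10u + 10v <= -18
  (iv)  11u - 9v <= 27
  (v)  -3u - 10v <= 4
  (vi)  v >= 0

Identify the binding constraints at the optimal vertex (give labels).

(iii) and (vi)

Corner points and f = 9u + 9v:
  (37/15, 2/3) → f = 141/5
  (585/211, 82/211) → f = 6003/211
  (9/5, 0) → f = 81/5
  (27/11, 0) → f = 243/11

The minimum is at (9/5, 0). Substituting into each constraint, equality holds for (iii) and (vi); the remaining constraints have slack.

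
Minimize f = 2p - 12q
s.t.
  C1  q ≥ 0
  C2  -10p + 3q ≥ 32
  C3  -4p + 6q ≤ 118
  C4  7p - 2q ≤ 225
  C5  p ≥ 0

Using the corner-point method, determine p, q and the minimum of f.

Vertices and f = 2p - 12q:
  (27/8, 263/12) → f = -1025/4
  (0, 32/3) → f = -128
  (0, 59/3) → f = -236

The optimum lies where -10p + 3q = 32 and -4p + 6q = 118.
Solving simultaneously gives p = 27/8, q = 263/12.

p = 27/8, q = 263/12, minimum f = -1025/4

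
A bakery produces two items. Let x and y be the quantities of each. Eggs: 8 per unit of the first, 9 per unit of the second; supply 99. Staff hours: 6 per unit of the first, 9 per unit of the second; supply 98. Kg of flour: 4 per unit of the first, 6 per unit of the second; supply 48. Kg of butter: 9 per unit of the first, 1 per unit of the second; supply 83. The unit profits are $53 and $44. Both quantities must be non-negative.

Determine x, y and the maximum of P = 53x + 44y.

Feasible corners and P = 53x + 44y:
  (0, 0) → P = 0
  (0, 8) → P = 352
  (83/9, 0) → P = 4399/9
  (9, 2) → P = 565

The binding constraints are 4x + 6y = 48 and 9x + y = 83.
Solving simultaneously gives x = 9, y = 2.

x = 9, y = 2, maximum P = 565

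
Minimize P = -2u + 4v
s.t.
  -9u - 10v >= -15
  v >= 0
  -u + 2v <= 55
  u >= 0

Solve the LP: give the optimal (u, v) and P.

Vertices and P = -2u + 4v:
  (5/3, 0) → P = -10/3
  (0, 3/2) → P = 6
  (0, 0) → P = 0

u = 5/3, v = 0, minimum P = -10/3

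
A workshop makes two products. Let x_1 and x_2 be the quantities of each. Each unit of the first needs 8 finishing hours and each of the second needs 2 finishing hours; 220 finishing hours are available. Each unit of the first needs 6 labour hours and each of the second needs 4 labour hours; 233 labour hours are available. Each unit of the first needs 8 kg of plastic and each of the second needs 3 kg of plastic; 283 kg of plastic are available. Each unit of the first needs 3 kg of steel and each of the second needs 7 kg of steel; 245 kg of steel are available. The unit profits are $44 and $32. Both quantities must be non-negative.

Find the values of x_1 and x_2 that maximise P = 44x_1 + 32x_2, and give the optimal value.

x_1 = 21, x_2 = 26, maximum P = 1756

Extreme points and P = 44x_1 + 32x_2:
  (0, 0) → P = 0
  (0, 35) → P = 1120
  (55/2, 0) → P = 1210
  (21, 26) → P = 1756

At the optimal vertex, 8x_1 + 2x_2 = 220 and 3x_1 + 7x_2 = 245.
Solving simultaneously gives x_1 = 21, x_2 = 26.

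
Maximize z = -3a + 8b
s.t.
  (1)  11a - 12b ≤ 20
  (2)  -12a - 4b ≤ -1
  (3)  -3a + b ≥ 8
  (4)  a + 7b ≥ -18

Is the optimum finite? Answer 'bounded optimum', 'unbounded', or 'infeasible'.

unbounded

From the feasible point (-31/24, 33/8), moving in the direction (-4, 12) keeps every constraint satisfied while z increases without bound.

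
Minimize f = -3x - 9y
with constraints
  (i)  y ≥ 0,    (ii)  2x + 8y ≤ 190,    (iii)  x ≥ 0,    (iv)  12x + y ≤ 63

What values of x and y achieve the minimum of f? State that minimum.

Vertices and f = -3x - 9y:
  (0, 0) → f = 0
  (21/4, 0) → f = -63/4
  (0, 95/4) → f = -855/4
  (157/47, 1077/47) → f = -10164/47

The optimum lies where 2x + 8y = 190 and 12x + y = 63.
Solving simultaneously gives x = 157/47, y = 1077/47.

x = 157/47, y = 1077/47, minimum f = -10164/47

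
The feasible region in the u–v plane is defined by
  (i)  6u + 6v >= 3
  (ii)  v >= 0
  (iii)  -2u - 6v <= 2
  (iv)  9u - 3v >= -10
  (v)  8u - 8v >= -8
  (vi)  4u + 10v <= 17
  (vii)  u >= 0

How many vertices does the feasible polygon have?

Pairwise boundary intersections that survive every other constraint:
  (1/2, 0)
  (0, 1/2)
  (17/4, 0)
  (1/2, 3/2)
  (0, 1)

5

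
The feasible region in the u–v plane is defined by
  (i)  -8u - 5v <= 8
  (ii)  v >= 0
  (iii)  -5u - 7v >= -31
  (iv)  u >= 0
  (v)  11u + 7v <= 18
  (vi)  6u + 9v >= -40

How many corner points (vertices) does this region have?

3

The feasible vertices (each the meet of two boundaries and inside every other half-plane) are:
  (0, 0)
  (18/11, 0)
  (0, 18/7)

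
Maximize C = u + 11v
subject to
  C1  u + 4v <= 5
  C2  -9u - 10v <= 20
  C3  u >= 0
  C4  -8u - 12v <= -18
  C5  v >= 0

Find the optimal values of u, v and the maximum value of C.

u = 3/5, v = 11/10, maximum C = 127/10

Corner points and C = u + 11v:
  (3/5, 11/10) → C = 127/10
  (5, 0) → C = 5
  (9/4, 0) → C = 9/4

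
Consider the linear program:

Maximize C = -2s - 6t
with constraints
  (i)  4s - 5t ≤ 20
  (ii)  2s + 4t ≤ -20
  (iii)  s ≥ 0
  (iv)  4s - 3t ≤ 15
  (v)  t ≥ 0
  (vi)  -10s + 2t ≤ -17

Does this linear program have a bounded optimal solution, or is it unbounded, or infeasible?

The boundaries 4s - 3t = 15 and t = 0 meet at (15/4, 0), but that point violates 2s + 4t ≤ -20. Every candidate vertex is excluded by some other constraint, so the feasible region is empty.

infeasible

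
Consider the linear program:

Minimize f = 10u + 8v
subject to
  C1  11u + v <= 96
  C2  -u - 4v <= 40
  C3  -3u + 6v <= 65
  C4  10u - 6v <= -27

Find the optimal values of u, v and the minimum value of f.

u = -250/9, v = -55/18, minimum f = -2720/9

Feasible corners and f = 10u + 8v:
  (-250/9, -55/18) → f = -2720/9
  (-174/23, -373/46) → f = -3232/23
  (38/7, 569/42) → f = 488/3

The optimum lies where -u - 4v = 40 and -3u + 6v = 65.
Solving simultaneously gives u = -250/9, v = -55/18.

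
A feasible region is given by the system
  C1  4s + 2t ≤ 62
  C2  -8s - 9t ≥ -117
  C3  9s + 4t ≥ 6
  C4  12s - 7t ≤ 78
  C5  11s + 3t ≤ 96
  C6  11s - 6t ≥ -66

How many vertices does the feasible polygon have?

5

Intersecting each pair of boundary lines and keeping only the points that satisfy every inequality leaves:
  (171/25, 173/25)
  (36/49, 605/49)
  (118/37, -210/37)
  (-114/49, 330/49)
  (906/113, 294/113)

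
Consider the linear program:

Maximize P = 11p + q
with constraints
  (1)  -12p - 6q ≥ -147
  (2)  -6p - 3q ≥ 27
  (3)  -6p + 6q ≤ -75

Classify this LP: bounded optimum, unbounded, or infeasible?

unbounded

From the feasible point (7/6, -34/3), moving in the direction (3, -6) keeps every constraint satisfied while P increases without bound.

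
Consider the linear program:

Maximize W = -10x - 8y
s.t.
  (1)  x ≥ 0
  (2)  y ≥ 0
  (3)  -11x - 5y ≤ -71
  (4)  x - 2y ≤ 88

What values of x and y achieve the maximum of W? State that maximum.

x = 71/11, y = 0, maximum W = -710/11

Extreme points and W = -10x - 8y:
  (0, 71/5) → W = -568/5
  (71/11, 0) → W = -710/11
  (88, 0) → W = -880
The feasible region is unbounded (it extends along (0, 1), (2, 1)), but W strictly decreases along every unbounded feasible direction, so there is no improving ray and the maximum is attained at a vertex.

At the optimal vertex, y = 0 and -11x - 5y = -71.
Solving simultaneously gives x = 71/11, y = 0.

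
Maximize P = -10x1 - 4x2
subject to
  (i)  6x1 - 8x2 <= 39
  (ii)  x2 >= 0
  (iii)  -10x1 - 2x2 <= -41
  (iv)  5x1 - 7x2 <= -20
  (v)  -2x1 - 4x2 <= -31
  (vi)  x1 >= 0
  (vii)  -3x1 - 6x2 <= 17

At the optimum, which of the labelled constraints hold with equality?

Vertices and P = -10x1 - 4x2:
  (433/2, 315/2) → P = -2795
  (17/6, 19/3) → P = -161/3
  (0, 41/2) → P = -82
  (137/34, 195/34) → P = -1075/17
The feasible region is unbounded (it extends along (0, 1), (4, 3)), but P strictly decreases along every unbounded feasible direction, so there is no improving ray and the maximum is attained at a vertex.

The maximum is at (17/6, 19/3). Substituting into each constraint, equality holds for (iii) and (v); the remaining constraints have slack.

(iii) and (v)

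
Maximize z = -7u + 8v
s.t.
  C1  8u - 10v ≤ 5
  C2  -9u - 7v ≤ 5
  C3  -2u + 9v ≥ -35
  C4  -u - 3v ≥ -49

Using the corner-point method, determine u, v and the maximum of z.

u = -179/10, v = 223/10, maximum z = 3037/10

Feasible corners and z = -7u + 8v:
  (-15/146, -85/146) → z = -575/146
  (505/34, 387/34) → z = -439/34
  (-179/10, 223/10) → z = 3037/10

The optimum lies where -9u - 7v = 5 and -u - 3v = -49.
Solving simultaneously gives u = -179/10, v = 223/10.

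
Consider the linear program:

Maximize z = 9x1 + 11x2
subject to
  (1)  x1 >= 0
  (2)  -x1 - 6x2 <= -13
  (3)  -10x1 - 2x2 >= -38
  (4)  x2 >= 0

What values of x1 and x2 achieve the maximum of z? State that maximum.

Feasible corners and z = 9x1 + 11x2:
  (0, 13/6) → z = 143/6
  (0, 19) → z = 209
  (101/29, 46/29) → z = 1415/29

x1 = 0, x2 = 19, maximum z = 209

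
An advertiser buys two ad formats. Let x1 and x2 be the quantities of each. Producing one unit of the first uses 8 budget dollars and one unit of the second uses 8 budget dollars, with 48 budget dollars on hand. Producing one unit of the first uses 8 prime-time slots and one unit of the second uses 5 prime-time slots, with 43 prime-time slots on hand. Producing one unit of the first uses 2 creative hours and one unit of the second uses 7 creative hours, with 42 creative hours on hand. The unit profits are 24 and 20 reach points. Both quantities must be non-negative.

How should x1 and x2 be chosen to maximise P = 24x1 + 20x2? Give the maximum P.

x1 = 13/3, x2 = 5/3, maximum P = 412/3

Extreme points and P = 24x1 + 20x2:
  (0, 0) → P = 0
  (0, 6) → P = 120
  (43/8, 0) → P = 129
  (13/3, 5/3) → P = 412/3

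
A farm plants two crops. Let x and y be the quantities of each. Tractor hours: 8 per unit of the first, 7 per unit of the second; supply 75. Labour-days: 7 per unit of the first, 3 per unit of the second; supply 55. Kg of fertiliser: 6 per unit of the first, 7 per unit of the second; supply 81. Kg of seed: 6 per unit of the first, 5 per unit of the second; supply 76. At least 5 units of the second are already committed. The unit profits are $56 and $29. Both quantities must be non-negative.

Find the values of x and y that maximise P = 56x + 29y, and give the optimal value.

x = 5, y = 5, maximum P = 425

At the optimal vertex, 8x + 7y = 75 and y = 5.
Solving simultaneously gives x = 5, y = 5.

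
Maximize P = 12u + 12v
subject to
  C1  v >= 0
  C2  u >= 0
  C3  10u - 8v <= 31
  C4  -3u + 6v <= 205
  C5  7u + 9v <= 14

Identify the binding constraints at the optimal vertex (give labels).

Extreme points and P = 12u + 12v:
  (0, 0) → P = 0
  (2, 0) → P = 24
  (0, 14/9) → P = 56/3

The maximum is at (2, 0). Substituting into each constraint, equality holds for C1 and C5; the remaining constraints have slack.

C1 and C5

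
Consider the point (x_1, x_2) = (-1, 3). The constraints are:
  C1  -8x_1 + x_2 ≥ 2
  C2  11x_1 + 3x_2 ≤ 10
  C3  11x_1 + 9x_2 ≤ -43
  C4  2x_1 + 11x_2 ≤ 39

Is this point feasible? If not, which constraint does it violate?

not feasible — violates C3

Constraint C3: 11x_1 + 9x_2 = 16, which is not ≤ -43. All other constraints are satisfied.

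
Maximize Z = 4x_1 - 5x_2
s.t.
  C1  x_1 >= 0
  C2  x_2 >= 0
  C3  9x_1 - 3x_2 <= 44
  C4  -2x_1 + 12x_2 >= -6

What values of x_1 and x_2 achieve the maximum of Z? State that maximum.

Extreme points and Z = 4x_1 - 5x_2:
  (0, 0) → Z = 0
  (3, 0) → Z = 12
  (5, 1/3) → Z = 55/3
The feasible region is unbounded (it extends along (0, 1), (1, 3)), but Z strictly decreases along every unbounded feasible direction, so there is no improving ray and the maximum is attained at a vertex.

x_1 = 5, x_2 = 1/3, maximum Z = 55/3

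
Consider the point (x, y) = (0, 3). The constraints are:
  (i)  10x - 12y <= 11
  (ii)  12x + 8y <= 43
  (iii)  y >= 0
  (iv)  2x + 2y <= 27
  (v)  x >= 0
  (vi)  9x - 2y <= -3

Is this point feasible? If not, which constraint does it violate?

(i): -36 ≤ 11 ✓
(ii): 24 ≤ 43 ✓
(iii): 3 ≥ 0 ✓
(iv): 6 ≤ 27 ✓
(v): 0 ≥ 0 ✓
(vi): -6 ≤ -3 ✓

feasible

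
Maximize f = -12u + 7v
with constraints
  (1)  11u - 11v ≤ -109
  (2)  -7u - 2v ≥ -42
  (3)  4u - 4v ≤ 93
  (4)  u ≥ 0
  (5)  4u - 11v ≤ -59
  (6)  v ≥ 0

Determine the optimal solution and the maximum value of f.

The optimum lies where -7u - 2v = -42 and u = 0.
Solving simultaneously gives u = 0, v = 21.

u = 0, v = 21, maximum f = 147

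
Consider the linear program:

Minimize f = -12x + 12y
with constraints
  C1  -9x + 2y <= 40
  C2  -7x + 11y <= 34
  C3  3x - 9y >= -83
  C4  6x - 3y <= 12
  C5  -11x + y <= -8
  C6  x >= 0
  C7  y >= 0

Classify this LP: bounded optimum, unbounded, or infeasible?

bounded optimum

Extreme points and f = -12x + 12y:
  (26/5, 32/5) → f = 72/5
  (61/57, 215/57) → f = 616/19
  (2, 0) → f = -24
  (8/11, 0) → f = -96/11
The feasible region has finitely many vertices and no improving ray; the minimum is -24 at (2, 0).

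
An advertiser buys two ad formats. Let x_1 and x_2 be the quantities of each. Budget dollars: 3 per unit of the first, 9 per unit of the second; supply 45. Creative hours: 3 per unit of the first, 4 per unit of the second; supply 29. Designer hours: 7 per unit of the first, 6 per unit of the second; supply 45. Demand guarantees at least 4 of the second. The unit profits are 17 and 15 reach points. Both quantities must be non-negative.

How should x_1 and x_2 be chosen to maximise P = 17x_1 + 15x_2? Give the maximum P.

x_1 = 3, x_2 = 4, maximum P = 111

Extreme points and P = 17x_1 + 15x_2:
  (0, 5) → P = 75
  (0, 4) → P = 60
  (3, 4) → P = 111

At the optimal vertex, 3x_1 + 9x_2 = 45 and 7x_1 + 6x_2 = 45.
Solving simultaneously gives x_1 = 3, x_2 = 4.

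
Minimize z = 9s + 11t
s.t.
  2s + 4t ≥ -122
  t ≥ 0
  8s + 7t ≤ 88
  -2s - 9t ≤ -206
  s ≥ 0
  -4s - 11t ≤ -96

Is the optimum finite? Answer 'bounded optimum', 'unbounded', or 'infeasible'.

The boundaries 2s + 4t = -122 and -4s - 11t = -96 meet at (-863/3, 340/3), but that point violates s ≥ 0. Every candidate vertex is excluded by some other constraint, so the feasible region is empty.

infeasible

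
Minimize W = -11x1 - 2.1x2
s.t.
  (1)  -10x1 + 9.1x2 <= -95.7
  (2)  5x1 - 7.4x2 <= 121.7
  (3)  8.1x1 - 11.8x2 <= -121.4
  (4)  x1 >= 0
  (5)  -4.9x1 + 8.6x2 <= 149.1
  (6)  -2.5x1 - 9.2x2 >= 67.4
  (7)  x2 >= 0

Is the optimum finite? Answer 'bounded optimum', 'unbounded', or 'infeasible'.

infeasible

The boundaries -10x1 + 9.1x2 = -95.7 and 8.1x1 - 11.8x2 = -121.4 meet at (223400/4429, 198917/4429), but that point violates -2.5x1 - 9.2x2 ≥ 67.4. Every candidate vertex is excluded by some other constraint, so the feasible region is empty.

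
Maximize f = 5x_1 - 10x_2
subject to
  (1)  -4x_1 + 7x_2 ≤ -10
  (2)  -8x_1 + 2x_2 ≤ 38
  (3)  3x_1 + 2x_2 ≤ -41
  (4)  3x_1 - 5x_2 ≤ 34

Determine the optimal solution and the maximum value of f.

x_1 = -129/17, x_2 = -193/17, maximum f = 1285/17

Corner points and f = 5x_1 - 10x_2:
  (-79/11, -107/11) → f = 675/11
  (-129/17, -193/17) → f = 1285/17
  (-137/21, -75/7) → f = 1565/21

The optimum lies where -8x_1 + 2x_2 = 38 and 3x_1 - 5x_2 = 34.
Solving simultaneously gives x_1 = -129/17, x_2 = -193/17.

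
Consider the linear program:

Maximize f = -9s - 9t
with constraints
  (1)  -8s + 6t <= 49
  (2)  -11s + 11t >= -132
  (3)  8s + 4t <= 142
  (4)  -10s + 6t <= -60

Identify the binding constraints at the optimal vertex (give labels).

Vertices and f = -9s - 9t:
  (95/6, 23/6) → f = -177
  (-3, -15) → f = 162
  (273/22, 235/22) → f = -2286/11

The maximum is at (-3, -15). Substituting into each constraint, equality holds for (2) and (4); the remaining constraints have slack.

(2) and (4)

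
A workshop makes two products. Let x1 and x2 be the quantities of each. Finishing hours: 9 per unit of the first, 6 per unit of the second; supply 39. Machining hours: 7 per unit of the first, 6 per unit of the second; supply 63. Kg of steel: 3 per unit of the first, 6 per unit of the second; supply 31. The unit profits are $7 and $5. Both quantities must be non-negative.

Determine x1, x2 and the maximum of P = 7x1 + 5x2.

x1 = 4/3, x2 = 9/2, maximum P = 191/6

Extreme points and P = 7x1 + 5x2:
  (0, 0) → P = 0
  (0, 31/6) → P = 155/6
  (13/3, 0) → P = 91/3
  (4/3, 9/2) → P = 191/6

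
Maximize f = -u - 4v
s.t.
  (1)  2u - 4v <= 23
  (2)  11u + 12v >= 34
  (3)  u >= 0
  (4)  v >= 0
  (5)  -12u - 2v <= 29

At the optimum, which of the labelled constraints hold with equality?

Corner points and f = -u - 4v:
  (23/2, 0) → f = -23/2
  (0, 17/6) → f = -34/3
  (34/11, 0) → f = -34/11
The feasible region is unbounded (it extends along (0, 1), (2, 1)), but f strictly decreases along every unbounded feasible direction, so there is no improving ray and the maximum is attained at a vertex.

The maximum is at (34/11, 0). Substituting into each constraint, equality holds for (2) and (4); the remaining constraints have slack.

(2) and (4)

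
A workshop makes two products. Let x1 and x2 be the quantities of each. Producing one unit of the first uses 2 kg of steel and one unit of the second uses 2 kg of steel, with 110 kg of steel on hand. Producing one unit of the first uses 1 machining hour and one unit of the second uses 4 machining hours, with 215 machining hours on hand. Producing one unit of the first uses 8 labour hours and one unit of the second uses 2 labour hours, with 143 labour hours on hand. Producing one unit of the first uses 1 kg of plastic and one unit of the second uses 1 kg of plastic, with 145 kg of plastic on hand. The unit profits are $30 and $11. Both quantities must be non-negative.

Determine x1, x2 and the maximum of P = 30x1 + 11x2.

Extreme points and P = 30x1 + 11x2:
  (0, 0) → P = 0
  (0, 215/4) → P = 2365/4
  (143/8, 0) → P = 2145/4
  (5/3, 160/3) → P = 1910/3
  (11/2, 99/2) → P = 1419/2

The optimum lies where 2x1 + 2x2 = 110 and 8x1 + 2x2 = 143.
Solving simultaneously gives x1 = 11/2, x2 = 99/2.

x1 = 11/2, x2 = 99/2, maximum P = 1419/2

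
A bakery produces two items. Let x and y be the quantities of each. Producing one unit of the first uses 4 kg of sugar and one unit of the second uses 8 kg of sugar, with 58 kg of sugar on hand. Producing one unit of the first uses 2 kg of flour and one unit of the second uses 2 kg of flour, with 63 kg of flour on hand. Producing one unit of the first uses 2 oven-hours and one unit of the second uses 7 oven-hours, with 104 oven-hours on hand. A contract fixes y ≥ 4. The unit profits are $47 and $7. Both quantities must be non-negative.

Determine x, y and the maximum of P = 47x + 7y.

x = 13/2, y = 4, maximum P = 667/2

Vertices and P = 47x + 7y:
  (0, 29/4) → P = 203/4
  (0, 4) → P = 28
  (13/2, 4) → P = 667/2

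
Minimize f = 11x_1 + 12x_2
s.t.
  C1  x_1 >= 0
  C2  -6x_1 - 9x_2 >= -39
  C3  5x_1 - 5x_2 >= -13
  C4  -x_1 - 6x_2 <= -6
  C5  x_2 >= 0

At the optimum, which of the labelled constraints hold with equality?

C1 and C4

Corner points and f = 11x_1 + 12x_2:
  (0, 13/5) → f = 156/5
  (0, 1) → f = 12
  (26/25, 91/25) → f = 1378/25
  (13/2, 0) → f = 143/2
  (6, 0) → f = 66

The minimum is at (0, 1). Substituting into each constraint, equality holds for C1 and C4; the remaining constraints have slack.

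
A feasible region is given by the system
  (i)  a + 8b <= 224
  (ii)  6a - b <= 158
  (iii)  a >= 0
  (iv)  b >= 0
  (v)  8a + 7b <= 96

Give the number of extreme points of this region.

3

Intersecting each pair of boundary lines and keeping only the points that satisfy every inequality leaves:
  (0, 0)
  (0, 96/7)
  (12, 0)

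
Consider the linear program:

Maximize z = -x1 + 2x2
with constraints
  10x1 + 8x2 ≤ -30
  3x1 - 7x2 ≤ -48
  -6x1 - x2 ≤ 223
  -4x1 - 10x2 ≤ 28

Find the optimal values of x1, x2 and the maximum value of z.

x1 = -877/19, x2 = 1025/19, maximum z = 2927/19

Corner points and z = -x1 + 2x2:
  (-297/47, 195/47) → z = 687/47
  (-877/19, 1025/19) → z = 2927/19
  (-338/29, 54/29) → z = 446/29
  (-1101/28, 181/14) → z = 1825/28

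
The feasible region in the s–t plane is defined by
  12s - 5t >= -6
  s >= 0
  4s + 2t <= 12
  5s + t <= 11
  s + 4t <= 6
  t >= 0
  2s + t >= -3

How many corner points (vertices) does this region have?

5

The feasible vertices (each the meet of two boundaries and inside every other half-plane) are:
  (0, 6/5)
  (6/53, 78/53)
  (0, 0)
  (2, 1)
  (11/5, 0)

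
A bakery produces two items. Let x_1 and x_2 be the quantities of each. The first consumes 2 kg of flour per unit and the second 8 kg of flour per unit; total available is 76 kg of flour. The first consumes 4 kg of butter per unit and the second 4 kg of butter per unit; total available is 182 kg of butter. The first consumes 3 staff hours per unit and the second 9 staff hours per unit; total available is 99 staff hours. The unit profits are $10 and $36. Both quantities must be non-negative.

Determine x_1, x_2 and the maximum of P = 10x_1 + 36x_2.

x_1 = 18, x_2 = 5, maximum P = 360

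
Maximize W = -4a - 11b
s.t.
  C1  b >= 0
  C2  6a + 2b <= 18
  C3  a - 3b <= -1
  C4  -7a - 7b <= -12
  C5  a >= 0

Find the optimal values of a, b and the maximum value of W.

a = 29/28, b = 19/28, maximum W = -325/28

Corner points and W = -4a - 11b:
  (13/5, 6/5) → W = -118/5
  (0, 9) → W = -99
  (29/28, 19/28) → W = -325/28
  (0, 12/7) → W = -132/7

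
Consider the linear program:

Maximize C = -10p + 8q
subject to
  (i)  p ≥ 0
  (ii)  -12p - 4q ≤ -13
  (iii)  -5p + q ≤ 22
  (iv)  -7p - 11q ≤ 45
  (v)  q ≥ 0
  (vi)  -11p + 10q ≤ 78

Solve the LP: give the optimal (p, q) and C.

Corner points and C = -10p + 8q:
  (0, 13/4) → C = 26
  (0, 39/5) → C = 312/5
  (13/12, 0) → C = -65/6
The feasible region is unbounded (it extends along (10, 11), (1, 0)), but C strictly decreases along every unbounded feasible direction, so there is no improving ray and the maximum is attained at a vertex.

p = 0, q = 39/5, maximum C = 312/5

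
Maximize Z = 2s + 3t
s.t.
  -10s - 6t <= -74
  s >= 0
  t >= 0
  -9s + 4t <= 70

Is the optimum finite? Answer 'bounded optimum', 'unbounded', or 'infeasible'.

From the feasible point (0, 37/3), moving in the direction (4, 9) keeps every constraint satisfied while Z increases without bound.

unbounded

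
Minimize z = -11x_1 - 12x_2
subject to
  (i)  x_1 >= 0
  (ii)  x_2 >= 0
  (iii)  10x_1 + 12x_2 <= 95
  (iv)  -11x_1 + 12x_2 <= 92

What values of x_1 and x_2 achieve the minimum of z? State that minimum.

Corner points and z = -11x_1 - 12x_2:
  (0, 0) → z = 0
  (0, 23/3) → z = -92
  (19/2, 0) → z = -209/2
  (1/7, 655/84) → z = -666/7

The binding constraints are x_2 = 0 and 10x_1 + 12x_2 = 95.
Solving simultaneously gives x_1 = 19/2, x_2 = 0.

x_1 = 19/2, x_2 = 0, minimum z = -209/2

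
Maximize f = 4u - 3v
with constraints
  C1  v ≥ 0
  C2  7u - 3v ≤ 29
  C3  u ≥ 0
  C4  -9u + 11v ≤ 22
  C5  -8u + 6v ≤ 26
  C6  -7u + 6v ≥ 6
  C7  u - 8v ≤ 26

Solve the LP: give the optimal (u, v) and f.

u = 66/23, v = 100/23, maximum f = -36/23

Feasible corners and f = 4u - 3v:
  (0, 2) → f = -6
  (0, 1) → f = -3
  (66/23, 100/23) → f = -36/23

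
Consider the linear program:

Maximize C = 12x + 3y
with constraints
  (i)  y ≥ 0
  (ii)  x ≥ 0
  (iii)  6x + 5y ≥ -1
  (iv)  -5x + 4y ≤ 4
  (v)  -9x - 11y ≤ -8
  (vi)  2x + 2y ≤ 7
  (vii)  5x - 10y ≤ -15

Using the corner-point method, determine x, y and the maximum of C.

x = 4/3, y = 13/6, maximum C = 45/2

Extreme points and C = 12x + 3y:
  (10/9, 43/18) → C = 41/2
  (2/3, 11/6) → C = 27/2
  (4/3, 13/6) → C = 45/2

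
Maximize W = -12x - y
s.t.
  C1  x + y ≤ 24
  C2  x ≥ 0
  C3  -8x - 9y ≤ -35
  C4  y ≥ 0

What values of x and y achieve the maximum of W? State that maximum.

x = 0, y = 35/9, maximum W = -35/9

Feasible corners and W = -12x - y:
  (0, 24) → W = -24
  (24, 0) → W = -288
  (0, 35/9) → W = -35/9
  (35/8, 0) → W = -105/2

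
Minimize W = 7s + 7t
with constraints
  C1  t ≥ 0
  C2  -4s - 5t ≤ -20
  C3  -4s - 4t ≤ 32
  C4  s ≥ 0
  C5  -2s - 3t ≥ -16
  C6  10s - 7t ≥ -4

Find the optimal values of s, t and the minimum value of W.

Vertices and W = 7s + 7t:
  (5, 0) → W = 35
  (8, 0) → W = 56
  (20/13, 36/13) → W = 392/13
  (25/11, 42/11) → W = 469/11

The binding constraints are -4s - 5t = -20 and 10s - 7t = -4.
Solving simultaneously gives s = 20/13, t = 36/13.

s = 20/13, t = 36/13, minimum W = 392/13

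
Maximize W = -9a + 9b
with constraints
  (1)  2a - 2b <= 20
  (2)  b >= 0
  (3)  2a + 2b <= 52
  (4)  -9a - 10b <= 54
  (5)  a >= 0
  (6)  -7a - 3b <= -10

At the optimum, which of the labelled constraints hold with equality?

Extreme points and W = -9a + 9b:
  (10, 0) → W = -90
  (18, 8) → W = -90
  (10/7, 0) → W = -90/7
  (0, 26) → W = 234
  (0, 10/3) → W = 30

The maximum is at (0, 26). Substituting into each constraint, equality holds for (3) and (5); the remaining constraints have slack.

(3) and (5)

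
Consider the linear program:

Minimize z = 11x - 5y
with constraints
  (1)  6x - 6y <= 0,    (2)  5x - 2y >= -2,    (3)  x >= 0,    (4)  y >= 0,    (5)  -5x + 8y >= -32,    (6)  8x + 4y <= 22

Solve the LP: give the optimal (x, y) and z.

Vertices and z = 11x - 5y:
  (0, 0) → z = 0
  (11/6, 11/6) → z = 11
  (0, 1) → z = -5
  (1, 7/2) → z = -13/2

x = 1, y = 7/2, minimum z = -13/2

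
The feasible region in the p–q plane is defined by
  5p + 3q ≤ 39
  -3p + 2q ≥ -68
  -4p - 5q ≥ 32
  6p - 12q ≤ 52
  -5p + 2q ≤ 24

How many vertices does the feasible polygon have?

Of the 10 pairwise boundary intersections, those satisfying every inequality are:
  (-62/39, -200/39)
  (-184/33, -64/33)
  (-49/6, -101/12)

3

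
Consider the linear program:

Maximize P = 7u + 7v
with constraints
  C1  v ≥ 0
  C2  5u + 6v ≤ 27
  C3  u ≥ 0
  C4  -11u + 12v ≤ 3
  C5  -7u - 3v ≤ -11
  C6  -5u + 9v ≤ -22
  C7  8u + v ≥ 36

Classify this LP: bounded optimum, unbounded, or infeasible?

Extreme points and P = 7u + 7v:
  (27/5, 0) → P = 189/5
  (9/2, 0) → P = 63/2
  (5, 1/3) → P = 112/3
  (346/77, 4/77) → P = 350/11
The feasible region has finitely many vertices and no improving ray; the maximum is 189/5 at (27/5, 0).

bounded optimum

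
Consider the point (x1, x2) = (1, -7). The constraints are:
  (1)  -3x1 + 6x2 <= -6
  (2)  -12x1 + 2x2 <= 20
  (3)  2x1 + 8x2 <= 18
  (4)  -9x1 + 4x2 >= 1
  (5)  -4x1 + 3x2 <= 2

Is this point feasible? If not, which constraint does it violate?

not feasible — violates (4)

Constraint (4): -9x1 + 4x2 = -37, which is not ≥ 1. All other constraints are satisfied.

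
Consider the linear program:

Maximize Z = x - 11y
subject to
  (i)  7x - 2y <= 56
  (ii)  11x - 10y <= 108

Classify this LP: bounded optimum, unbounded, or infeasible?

From the feasible point (43/6, -35/12), moving in the direction (-10, -11) keeps every constraint satisfied while Z increases without bound.

unbounded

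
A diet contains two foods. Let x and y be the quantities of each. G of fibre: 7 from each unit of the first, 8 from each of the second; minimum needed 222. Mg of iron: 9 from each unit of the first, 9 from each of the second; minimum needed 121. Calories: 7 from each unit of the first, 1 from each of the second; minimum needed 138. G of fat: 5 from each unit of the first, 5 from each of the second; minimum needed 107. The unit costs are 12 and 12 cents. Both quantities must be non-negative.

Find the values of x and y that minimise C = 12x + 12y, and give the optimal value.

Feasible corners and C = 12x + 12y:
  (0, 138) → C = 1656
  (222/7, 0) → C = 2664/7
  (18, 12) → C = 360
The feasible region is unbounded (it extends along (0, 1), (1, 0)), but C strictly increases along every unbounded feasible direction, so there is no improving ray and the minimum is attained at a vertex.

At the optimal vertex, 7x + 8y = 222 and 7x + y = 138.
Solving simultaneously gives x = 18, y = 12.

x = 18, y = 12, minimum C = 360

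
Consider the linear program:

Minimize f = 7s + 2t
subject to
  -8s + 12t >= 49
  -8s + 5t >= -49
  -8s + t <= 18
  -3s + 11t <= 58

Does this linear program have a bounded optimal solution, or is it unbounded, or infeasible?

bounded optimum

Feasible corners and f = 7s + 2t:
  (-167/88, 31/11) → f = -673/88
  (157/52, 317/52) → f = 1733/52
  (-28/17, 82/17) → f = -32/17
The feasible region has finitely many vertices and no improving ray; the minimum is -673/88 at (-167/88, 31/11).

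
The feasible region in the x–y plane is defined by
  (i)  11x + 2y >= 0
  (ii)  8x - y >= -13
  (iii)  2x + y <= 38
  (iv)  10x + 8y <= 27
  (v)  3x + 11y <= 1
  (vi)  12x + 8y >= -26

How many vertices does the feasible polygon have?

5

The feasible vertices (each the meet of two boundaries and inside every other half-plane) are:
  (-2/115, 11/115)
  (13/16, -143/32)
  (277/6, -163/3)
  (165/2, -127)
  (289/86, -71/86)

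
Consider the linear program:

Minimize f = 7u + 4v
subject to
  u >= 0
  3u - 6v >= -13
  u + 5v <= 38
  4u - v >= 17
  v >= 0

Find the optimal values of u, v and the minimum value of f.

Vertices and f = 7u + 4v:
  (163/21, 127/21) → f = 1649/21
  (115/21, 103/21) → f = 1217/21
  (38, 0) → f = 266
  (17/4, 0) → f = 119/4

At the optimal vertex, 4u - v = 17 and v = 0.
Solving simultaneously gives u = 17/4, v = 0.

u = 17/4, v = 0, minimum f = 119/4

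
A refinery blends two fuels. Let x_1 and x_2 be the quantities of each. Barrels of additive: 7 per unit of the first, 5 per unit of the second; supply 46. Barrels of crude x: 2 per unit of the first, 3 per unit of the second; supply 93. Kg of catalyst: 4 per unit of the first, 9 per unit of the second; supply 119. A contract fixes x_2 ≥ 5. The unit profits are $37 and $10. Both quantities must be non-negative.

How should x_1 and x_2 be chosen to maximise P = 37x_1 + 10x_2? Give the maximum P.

Corner points and P = 37x_1 + 10x_2:
  (0, 46/5) → P = 92
  (0, 5) → P = 50
  (3, 5) → P = 161

The optimum lies where 7x_1 + 5x_2 = 46 and x_2 = 5.
Solving simultaneously gives x_1 = 3, x_2 = 5.

x_1 = 3, x_2 = 5, maximum P = 161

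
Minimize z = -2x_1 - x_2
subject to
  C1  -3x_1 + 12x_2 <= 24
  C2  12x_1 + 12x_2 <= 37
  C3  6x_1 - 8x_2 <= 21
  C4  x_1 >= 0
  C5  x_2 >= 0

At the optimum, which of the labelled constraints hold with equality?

Vertices and z = -2x_1 - x_2:
  (13/15, 133/60) → z = -79/20
  (0, 2) → z = -2
  (37/12, 0) → z = -37/6
  (0, 0) → z = 0

The minimum is at (37/12, 0). Substituting into each constraint, equality holds for C2 and C5; the remaining constraints have slack.

C2 and C5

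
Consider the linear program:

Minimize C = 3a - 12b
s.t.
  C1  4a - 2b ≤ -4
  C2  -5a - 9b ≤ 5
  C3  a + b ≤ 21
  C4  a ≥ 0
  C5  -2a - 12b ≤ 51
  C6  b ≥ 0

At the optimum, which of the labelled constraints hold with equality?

C3 and C4

Corner points and C = 3a - 12b:
  (19/3, 44/3) → C = -157
  (0, 2) → C = -24
  (0, 21) → C = -252

The minimum is at (0, 21). Substituting into each constraint, equality holds for C3 and C4; the remaining constraints have slack.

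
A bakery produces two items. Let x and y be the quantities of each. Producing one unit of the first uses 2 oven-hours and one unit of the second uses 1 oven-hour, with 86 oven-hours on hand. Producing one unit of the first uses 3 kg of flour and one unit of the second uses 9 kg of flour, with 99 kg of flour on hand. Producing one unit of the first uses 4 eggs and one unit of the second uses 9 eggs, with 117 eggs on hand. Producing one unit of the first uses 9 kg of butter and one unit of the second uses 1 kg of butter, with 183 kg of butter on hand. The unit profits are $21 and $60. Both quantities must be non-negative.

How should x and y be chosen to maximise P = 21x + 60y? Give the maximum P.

Extreme points and P = 21x + 60y:
  (0, 0) → P = 0
  (0, 11) → P = 660
  (61/3, 0) → P = 427
  (18, 5) → P = 678
  (1530/77, 321/77) → P = 51390/77

The optimum lies where 3x + 9y = 99 and 4x + 9y = 117.
Solving simultaneously gives x = 18, y = 5.

x = 18, y = 5, maximum P = 678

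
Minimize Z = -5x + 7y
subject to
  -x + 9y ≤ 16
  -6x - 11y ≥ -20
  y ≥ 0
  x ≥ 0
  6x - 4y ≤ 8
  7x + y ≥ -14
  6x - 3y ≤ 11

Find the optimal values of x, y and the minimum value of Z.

Feasible corners and Z = -5x + 7y:
  (4/65, 116/65) → Z = 792/65
  (0, 16/9) → Z = 112/9
  (28/15, 4/5) → Z = -56/15
  (0, 0) → Z = 0
  (4/3, 0) → Z = -20/3

At the optimal vertex, y = 0 and 6x - 4y = 8.
Solving simultaneously gives x = 4/3, y = 0.

x = 4/3, y = 0, minimum Z = -20/3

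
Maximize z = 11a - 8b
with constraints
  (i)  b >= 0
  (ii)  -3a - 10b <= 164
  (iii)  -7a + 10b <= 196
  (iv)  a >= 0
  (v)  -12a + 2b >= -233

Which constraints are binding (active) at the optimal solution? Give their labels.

Feasible corners and z = 11a - 8b:
  (0, 0) → z = 0
  (233/12, 0) → z = 2563/12
  (0, 98/5) → z = -784/5
  (1361/53, 3983/106) → z = -961/53

The maximum is at (233/12, 0). Substituting into each constraint, equality holds for (i) and (v); the remaining constraints have slack.

(i) and (v)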